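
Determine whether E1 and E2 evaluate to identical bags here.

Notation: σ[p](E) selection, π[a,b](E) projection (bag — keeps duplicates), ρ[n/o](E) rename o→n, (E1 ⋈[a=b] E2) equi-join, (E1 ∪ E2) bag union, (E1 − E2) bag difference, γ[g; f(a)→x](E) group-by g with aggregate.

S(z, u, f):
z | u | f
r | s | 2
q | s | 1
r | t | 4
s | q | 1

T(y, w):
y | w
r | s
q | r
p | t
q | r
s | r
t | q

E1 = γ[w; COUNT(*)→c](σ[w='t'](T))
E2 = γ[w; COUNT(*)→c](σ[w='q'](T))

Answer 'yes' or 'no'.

E1 per-node cardinality:
  T → 6
  σ[w='t'](T) → 1
  γ[w; COUNT(*)→c](σ[w='t'](T)) → 1
E2 per-node cardinality:
  T → 6
  σ[w='q'](T) → 1
  γ[w; COUNT(*)→c](σ[w='q'](T)) → 1

E1 result:
w | c
t | 1
E2 result:
w | c
q | 1
Witness: ('q', 1) appears 0× in E1 but 1× in E2.

no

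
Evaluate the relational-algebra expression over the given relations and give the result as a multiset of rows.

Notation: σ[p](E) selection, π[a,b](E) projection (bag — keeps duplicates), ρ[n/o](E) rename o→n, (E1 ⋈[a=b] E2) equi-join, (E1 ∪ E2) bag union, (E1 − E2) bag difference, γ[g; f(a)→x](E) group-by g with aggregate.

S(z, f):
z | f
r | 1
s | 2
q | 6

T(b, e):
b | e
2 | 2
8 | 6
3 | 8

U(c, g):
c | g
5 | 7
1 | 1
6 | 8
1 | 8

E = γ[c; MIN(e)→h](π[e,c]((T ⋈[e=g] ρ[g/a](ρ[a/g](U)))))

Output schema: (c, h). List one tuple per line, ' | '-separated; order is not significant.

Row counts bottom-up:
  T → 3
  U → 4
  ρ[a/g](U) → 4
  ρ[g/a](ρ[a/g](U)) → 4
  (T ⋈[e=g] ρ[g/a](ρ[a/g](U))) → 2
  π[e,c]((T ⋈[e=g] ρ[g/a](ρ[a/g](U)))) → 2
  γ[c; MIN(e)→h](π[e,c]((T ⋈[e=g] ρ[g/a](ρ[a/g](U))))) → 2

== RESULT ==
c | h
1 | 8
6 | 8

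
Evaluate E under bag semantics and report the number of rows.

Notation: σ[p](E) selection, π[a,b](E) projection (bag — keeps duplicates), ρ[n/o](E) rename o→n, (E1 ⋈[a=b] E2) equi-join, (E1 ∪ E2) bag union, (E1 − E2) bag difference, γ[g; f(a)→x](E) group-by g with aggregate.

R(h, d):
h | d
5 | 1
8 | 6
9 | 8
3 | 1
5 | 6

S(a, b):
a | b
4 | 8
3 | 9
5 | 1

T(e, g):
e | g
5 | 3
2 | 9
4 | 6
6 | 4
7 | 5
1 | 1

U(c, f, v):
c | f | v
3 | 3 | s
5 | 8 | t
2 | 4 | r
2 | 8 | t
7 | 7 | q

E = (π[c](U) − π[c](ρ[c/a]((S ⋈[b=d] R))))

Per-node cardinality:
  U → 5
  π[c](U) → 5
  S → 3
  R → 5
  (S ⋈[b=d] R) → 3
  ρ[c/a]((S ⋈[b=d] R)) → 3
  π[c](ρ[c/a]((S ⋈[b=d] R))) → 3
  (π[c](U) − π[c](ρ[c/a]((S ⋈[b=d] R)))) → 4

|E| = 4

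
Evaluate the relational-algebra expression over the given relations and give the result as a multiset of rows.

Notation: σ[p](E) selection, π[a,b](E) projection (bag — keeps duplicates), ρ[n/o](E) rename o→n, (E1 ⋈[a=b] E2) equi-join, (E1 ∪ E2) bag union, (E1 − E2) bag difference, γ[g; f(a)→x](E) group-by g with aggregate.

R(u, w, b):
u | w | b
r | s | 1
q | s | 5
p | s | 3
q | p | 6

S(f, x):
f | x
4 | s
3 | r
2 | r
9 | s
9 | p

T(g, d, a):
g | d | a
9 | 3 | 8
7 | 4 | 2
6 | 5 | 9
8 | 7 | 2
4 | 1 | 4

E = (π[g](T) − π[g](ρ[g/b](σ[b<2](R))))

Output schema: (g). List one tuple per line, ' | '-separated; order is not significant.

Per-node cardinality:
  T → 5
  π[g](T) → 5
  R → 4
  σ[b<2](R) → 1
  ρ[g/b](σ[b<2](R)) → 1
  π[g](ρ[g/b](σ[b<2](R))) → 1
  (π[g](T) − π[g](ρ[g/b](σ[b<2](R)))) → 5

== RESULT ==
g
4
6
7
8
9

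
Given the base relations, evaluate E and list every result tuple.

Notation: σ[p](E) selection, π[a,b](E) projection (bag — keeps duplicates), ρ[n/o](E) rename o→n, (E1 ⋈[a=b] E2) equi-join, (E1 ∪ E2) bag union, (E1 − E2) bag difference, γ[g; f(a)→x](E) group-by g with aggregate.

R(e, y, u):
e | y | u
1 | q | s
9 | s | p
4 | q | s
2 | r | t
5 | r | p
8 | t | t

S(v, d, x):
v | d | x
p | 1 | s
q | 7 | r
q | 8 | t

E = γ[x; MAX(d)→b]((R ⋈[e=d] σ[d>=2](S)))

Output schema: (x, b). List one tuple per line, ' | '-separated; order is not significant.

Row counts bottom-up:
  R → 6
  S → 3
  σ[d>=2](S) → 2
  (R ⋈[e=d] σ[d>=2](S)) → 1
  γ[x; MAX(d)→b]((R ⋈[e=d] σ[d>=2](S))) → 1

== RESULT ==
x | b
t | 8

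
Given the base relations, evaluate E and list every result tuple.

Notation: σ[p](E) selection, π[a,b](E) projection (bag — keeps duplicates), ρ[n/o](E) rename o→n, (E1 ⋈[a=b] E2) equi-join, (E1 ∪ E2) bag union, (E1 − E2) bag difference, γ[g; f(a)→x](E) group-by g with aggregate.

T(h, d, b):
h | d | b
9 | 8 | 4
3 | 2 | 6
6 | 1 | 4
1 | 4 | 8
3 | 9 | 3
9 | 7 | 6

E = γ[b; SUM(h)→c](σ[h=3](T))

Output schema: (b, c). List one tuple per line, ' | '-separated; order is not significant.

Subexpression sizes:
  T → 6
  σ[h=3](T) → 2
  γ[b; SUM(h)→c](σ[h=3](T)) → 2

== RESULT ==
b | c
3 | 3
6 | 3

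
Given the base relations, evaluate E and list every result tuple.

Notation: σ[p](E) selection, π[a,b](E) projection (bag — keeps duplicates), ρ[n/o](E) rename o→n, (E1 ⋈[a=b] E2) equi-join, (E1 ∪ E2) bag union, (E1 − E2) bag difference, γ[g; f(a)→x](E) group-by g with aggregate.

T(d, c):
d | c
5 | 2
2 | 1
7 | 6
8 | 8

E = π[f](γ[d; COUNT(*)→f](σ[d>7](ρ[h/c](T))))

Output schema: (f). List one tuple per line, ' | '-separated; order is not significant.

Stepwise |·|:
  T → 4
  ρ[h/c](T) → 4
  σ[d>7](ρ[h/c](T)) → 1
  γ[d; COUNT(*)→f](σ[d>7](ρ[h/c](T))) → 1
  π[f](γ[d; COUNT(*)→f](σ[d>7](ρ[h/c](T)))) → 1

== RESULT ==
f
1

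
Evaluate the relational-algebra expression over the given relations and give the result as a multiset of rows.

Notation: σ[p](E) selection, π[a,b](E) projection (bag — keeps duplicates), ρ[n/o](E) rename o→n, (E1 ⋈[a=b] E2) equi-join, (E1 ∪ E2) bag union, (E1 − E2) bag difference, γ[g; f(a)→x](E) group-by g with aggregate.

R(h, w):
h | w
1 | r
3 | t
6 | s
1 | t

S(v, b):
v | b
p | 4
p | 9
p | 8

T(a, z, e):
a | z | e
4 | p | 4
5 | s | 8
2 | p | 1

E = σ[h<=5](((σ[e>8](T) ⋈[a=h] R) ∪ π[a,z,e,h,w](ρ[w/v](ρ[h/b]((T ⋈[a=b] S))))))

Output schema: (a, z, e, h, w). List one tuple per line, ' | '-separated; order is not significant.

Row counts bottom-up:
  T → 3
  σ[e>8](T) → 0
  R → 4
  (σ[e>8](T) ⋈[a=h] R) → 0
  T → 3
  S → 3
  (T ⋈[a=b] S) → 1
  ρ[h/b]((T ⋈[a=b] S)) → 1
  ρ[w/v](ρ[h/b]((T ⋈[a=b] S))) → 1
  π[a,z,e,h,w](ρ[w/v](ρ[h/b]((T ⋈[a=b] S)))) → 1
  ((σ[e>8](T) ⋈[a=h] R) ∪ π[a,z,e,h,w](ρ[w/v](ρ[h/b]((T ⋈[a=b] S))))) → 1
  σ[h<=5](((σ[e>8](T) ⋈[a=h] R) ∪ π[a,z,e,h,w](ρ[w/v](ρ[h/b]((T ⋈[a=b] S)))))) → 1

== RESULT ==
a | z | e | h | w
4 | p | 4 | 4 | p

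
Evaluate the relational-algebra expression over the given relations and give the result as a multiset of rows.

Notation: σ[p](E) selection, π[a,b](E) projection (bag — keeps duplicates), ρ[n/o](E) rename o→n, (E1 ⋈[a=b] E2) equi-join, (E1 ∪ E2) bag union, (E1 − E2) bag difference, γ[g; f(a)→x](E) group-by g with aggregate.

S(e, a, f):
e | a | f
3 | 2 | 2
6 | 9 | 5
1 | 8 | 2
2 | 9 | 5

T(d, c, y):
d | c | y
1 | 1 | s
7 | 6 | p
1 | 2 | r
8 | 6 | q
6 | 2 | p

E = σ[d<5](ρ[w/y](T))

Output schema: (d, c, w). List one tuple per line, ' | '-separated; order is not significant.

Stepwise |·|:
  T → 5
  ρ[w/y](T) → 5
  σ[d<5](ρ[w/y](T)) → 2

== RESULT ==
d | c | w
1 | 1 | s
1 | 2 | r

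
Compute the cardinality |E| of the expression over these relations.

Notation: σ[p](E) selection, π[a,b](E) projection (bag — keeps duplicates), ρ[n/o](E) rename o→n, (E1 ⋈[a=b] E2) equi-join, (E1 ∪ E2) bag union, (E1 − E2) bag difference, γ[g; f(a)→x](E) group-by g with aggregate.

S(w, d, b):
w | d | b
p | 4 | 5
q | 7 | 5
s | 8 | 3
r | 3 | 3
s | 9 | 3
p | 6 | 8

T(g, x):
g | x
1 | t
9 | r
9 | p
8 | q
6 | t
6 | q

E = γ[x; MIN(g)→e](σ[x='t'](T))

Subexpression sizes:
  T → 6
  σ[x='t'](T) → 2
  γ[x; MIN(g)→e](σ[x='t'](T)) → 1

|E| = 1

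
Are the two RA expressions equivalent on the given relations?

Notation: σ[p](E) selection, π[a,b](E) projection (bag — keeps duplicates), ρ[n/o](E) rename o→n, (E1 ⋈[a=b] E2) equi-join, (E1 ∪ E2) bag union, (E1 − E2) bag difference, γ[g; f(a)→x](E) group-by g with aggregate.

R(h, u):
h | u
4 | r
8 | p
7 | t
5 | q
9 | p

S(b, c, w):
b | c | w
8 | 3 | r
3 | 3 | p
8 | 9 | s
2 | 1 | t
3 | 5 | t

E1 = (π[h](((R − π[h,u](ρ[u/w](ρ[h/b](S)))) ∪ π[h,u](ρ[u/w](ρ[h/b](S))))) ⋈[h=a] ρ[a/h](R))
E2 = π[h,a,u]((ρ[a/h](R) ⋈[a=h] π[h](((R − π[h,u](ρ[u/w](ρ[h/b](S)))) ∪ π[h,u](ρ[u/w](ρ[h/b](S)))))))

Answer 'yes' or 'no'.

E1 per-node cardinality:
  R → 5
  S → 5
  ρ[h/b](S) → 5
  ρ[u/w](ρ[h/b](S)) → 5
  π[h,u](ρ[u/w](ρ[h/b](S))) → 5
  (R − π[h,u](ρ[u/w](ρ[h/b](S)))) → 5
  S → 5
  ρ[h/b](S) → 5
  ρ[u/w](ρ[h/b](S)) → 5
  π[h,u](ρ[u/w](ρ[h/b](S))) → 5
  ((R − π[h,u](ρ[u/w](ρ[h/b](S)))) ∪ π[h,u](ρ[u/w](ρ[h/b](S)))) → 10
  π[h](((R − π[h,u](ρ[u/w](ρ[h/b](S)))) ∪ π[h,u](ρ[u/w](ρ[h/b](S))))) → 10
  R → 5
  ρ[a/h](R) → 5
  (π[h](((R − π[h,u](ρ[u/w](ρ[h/b](S)))) ∪ π[h,u](ρ[u/w](ρ[h/b](S))))) ⋈[h=a] ρ[a/h](R)) → 7
E2 per-node cardinality:
  R → 5
  ρ[a/h](R) → 5
  R → 5
  S → 5
  ρ[h/b](S) → 5
  ρ[u/w](ρ[h/b](S)) → 5
  π[h,u](ρ[u/w](ρ[h/b](S))) → 5
  (R − π[h,u](ρ[u/w](ρ[h/b](S)))) → 5
  S → 5
  ρ[h/b](S) → 5
  ρ[u/w](ρ[h/b](S)) → 5
  π[h,u](ρ[u/w](ρ[h/b](S))) → 5
  ((R − π[h,u](ρ[u/w](ρ[h/b](S)))) ∪ π[h,u](ρ[u/w](ρ[h/b](S)))) → 10
  π[h](((R − π[h,u](ρ[u/w](ρ[h/b](S)))) ∪ π[h,u](ρ[u/w](ρ[h/b](S))))) → 10
  (ρ[a/h](R) ⋈[a=h] π[h](((R − π[h,u](ρ[u/w](ρ[h/b](S)))) ∪ π[h,u](ρ[u/w](ρ[h/b](S)))))) → 7
  π[h,a,u]((ρ[a/h](R) ⋈[a=h] π[h](((R − π[h,u](ρ[u/w](ρ[h/b](S)))) ∪ π[h,u](ρ[u/w](ρ[h/b](S))))))) → 7

E1 and E2 produce the same multiset:
h | a | u
4 | 4 | r
5 | 5 | q
7 | 7 | t
8 | 8 | p
8 | 8 | p
8 | 8 | p
9 | 9 | p

yes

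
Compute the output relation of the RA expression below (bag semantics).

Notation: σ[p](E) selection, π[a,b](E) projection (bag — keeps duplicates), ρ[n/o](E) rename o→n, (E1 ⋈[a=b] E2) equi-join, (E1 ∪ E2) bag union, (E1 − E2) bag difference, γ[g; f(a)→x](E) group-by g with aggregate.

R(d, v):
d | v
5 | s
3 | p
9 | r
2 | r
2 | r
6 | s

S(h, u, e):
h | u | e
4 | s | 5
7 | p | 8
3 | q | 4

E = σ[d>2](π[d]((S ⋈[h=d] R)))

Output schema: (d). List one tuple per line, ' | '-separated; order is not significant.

Per-node cardinality:
  S → 3
  R → 6
  (S ⋈[h=d] R) → 1
  π[d]((S ⋈[h=d] R)) → 1
  σ[d>2](π[d]((S ⋈[h=d] R))) → 1

== RESULT ==
d
3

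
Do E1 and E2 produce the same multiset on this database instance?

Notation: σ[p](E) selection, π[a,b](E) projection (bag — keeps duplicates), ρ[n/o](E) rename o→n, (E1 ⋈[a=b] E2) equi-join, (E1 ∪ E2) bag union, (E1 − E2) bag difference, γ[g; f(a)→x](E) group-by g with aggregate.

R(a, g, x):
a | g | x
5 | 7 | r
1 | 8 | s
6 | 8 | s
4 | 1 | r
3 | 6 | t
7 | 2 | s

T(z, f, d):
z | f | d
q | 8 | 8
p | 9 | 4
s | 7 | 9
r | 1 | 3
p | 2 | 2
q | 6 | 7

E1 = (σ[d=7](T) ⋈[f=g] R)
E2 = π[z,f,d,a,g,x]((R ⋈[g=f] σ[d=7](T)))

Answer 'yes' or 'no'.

E1 per-node cardinality:
  T → 6
  σ[d=7](T) → 1
  R → 6
  (σ[d=7](T) ⋈[f=g] R) → 1
E2 per-node cardinality:
  R → 6
  T → 6
  σ[d=7](T) → 1
  (R ⋈[g=f] σ[d=7](T)) → 1
  π[z,f,d,a,g,x]((R ⋈[g=f] σ[d=7](T))) → 1

E1 and E2 produce the same multiset:
z | f | d | a | g | x
q | 6 | 7 | 3 | 6 | t

yes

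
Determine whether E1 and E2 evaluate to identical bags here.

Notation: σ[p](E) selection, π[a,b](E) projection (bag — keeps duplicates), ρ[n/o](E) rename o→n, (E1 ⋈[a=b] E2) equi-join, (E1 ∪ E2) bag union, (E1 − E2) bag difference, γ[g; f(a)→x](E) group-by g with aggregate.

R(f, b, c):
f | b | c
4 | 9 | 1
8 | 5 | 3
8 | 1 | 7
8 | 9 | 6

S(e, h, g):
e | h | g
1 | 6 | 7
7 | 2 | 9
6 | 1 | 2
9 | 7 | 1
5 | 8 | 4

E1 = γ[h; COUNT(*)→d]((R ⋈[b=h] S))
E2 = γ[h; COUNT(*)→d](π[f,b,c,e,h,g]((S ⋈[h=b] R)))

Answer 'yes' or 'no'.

E1 per-node cardinality:
  R → 4
  S → 5
  (R ⋈[b=h] S) → 1
  γ[h; COUNT(*)→d]((R ⋈[b=h] S)) → 1
E2 per-node cardinality:
  S → 5
  R → 4
  (S ⋈[h=b] R) → 1
  π[f,b,c,e,h,g]((S ⋈[h=b] R)) → 1
  γ[h; COUNT(*)→d](π[f,b,c,e,h,g]((S ⋈[h=b] R))) → 1

E1 and E2 produce the same multiset:
h | d
1 | 1

yes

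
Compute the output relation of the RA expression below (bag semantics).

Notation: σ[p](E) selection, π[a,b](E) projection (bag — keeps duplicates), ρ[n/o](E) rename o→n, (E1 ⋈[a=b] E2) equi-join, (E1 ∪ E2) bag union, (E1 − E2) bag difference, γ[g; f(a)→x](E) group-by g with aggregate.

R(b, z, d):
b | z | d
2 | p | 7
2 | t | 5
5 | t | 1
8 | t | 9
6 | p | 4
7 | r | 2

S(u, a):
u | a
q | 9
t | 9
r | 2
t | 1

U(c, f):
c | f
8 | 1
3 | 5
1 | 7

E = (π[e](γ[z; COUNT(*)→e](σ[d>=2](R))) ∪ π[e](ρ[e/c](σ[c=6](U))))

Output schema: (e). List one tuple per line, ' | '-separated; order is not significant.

Row counts bottom-up:
  R → 6
  σ[d>=2](R) → 5
  γ[z; COUNT(*)→e](σ[d>=2](R)) → 3
  π[e](γ[z; COUNT(*)→e](σ[d>=2](R))) → 3
  U → 3
  σ[c=6](U) → 0
  ρ[e/c](σ[c=6](U)) → 0
  π[e](ρ[e/c](σ[c=6](U))) → 0
  (π[e](γ[z; COUNT(*)→e](σ[d>=2](R))) ∪ π[e](ρ[e/c](σ[c=6](U)))) → 3

== RESULT ==
e
1
2
2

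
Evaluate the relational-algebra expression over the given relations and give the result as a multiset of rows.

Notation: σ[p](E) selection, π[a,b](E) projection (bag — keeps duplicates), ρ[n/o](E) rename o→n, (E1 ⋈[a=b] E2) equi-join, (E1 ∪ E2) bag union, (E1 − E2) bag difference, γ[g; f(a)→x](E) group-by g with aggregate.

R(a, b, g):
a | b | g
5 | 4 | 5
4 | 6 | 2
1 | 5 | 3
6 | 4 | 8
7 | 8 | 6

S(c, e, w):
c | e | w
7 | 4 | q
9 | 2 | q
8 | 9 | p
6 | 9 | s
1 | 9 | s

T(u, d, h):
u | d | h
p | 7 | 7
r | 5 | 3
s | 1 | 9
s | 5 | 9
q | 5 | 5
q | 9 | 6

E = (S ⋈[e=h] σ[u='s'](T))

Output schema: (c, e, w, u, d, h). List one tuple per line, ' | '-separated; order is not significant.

Subexpression sizes:
  S → 5
  T → 6
  σ[u='s'](T) → 2
  (S ⋈[e=h] σ[u='s'](T)) → 6

== RESULT ==
c | e | w | u | d | h
1 | 9 | s | s | 1 | 9
1 | 9 | s | s | 5 | 9
6 | 9 | s | s | 1 | 9
6 | 9 | s | s | 5 | 9
8 | 9 | p | s | 1 | 9
8 | 9 | p | s | 5 | 9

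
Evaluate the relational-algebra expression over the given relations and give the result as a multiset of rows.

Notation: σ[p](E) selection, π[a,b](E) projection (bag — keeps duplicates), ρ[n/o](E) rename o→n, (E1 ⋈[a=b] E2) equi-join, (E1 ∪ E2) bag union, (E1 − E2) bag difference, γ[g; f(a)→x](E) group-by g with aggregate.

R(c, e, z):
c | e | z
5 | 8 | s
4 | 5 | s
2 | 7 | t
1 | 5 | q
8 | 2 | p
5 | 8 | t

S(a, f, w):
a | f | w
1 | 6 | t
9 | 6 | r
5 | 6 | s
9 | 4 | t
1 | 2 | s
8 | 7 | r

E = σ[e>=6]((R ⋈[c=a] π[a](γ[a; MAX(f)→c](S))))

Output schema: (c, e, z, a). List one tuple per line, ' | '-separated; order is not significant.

Row counts bottom-up:
  R → 6
  S → 6
  γ[a; MAX(f)→c](S) → 4
  π[a](γ[a; MAX(f)→c](S)) → 4
  (R ⋈[c=a] π[a](γ[a; MAX(f)→c](S))) → 4
  σ[e>=6]((R ⋈[c=a] π[a](γ[a; MAX(f)→c](S)))) → 2

== RESULT ==
c | e | z | a
5 | 8 | s | 5
5 | 8 | t | 5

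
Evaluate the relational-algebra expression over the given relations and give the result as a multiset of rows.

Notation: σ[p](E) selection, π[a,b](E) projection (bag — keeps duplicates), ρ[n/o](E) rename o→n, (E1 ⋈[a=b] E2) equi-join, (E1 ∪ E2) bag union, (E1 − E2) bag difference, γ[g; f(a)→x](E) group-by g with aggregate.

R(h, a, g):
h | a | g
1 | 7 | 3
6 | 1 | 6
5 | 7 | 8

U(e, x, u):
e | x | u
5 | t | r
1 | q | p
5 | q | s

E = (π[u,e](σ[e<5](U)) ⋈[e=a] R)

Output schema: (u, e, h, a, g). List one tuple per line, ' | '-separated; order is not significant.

Stepwise |·|:
  U → 3
  σ[e<5](U) → 1
  π[u,e](σ[e<5](U)) → 1
  R → 3
  (π[u,e](σ[e<5](U)) ⋈[e=a] R) → 1

== RESULT ==
u | e | h | a | g
p | 1 | 6 | 1 | 6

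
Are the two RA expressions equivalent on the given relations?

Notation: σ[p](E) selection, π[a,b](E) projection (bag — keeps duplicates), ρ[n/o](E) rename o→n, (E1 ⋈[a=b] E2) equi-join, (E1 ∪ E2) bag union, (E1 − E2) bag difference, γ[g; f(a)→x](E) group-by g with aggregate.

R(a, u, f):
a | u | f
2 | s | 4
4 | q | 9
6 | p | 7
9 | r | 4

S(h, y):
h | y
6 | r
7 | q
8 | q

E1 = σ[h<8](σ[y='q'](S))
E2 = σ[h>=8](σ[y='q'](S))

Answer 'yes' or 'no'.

E1 row counts bottom-up:
  S → 3
  σ[y='q'](S) → 2
  σ[h<8](σ[y='q'](S)) → 1
E2 row counts bottom-up:
  S → 3
  σ[y='q'](S) → 2
  σ[h>=8](σ[y='q'](S)) → 1

E1 result:
h | y
7 | q
E2 result:
h | y
8 | q
Witness: (8, 'q') appears 0× in E1 but 1× in E2.

no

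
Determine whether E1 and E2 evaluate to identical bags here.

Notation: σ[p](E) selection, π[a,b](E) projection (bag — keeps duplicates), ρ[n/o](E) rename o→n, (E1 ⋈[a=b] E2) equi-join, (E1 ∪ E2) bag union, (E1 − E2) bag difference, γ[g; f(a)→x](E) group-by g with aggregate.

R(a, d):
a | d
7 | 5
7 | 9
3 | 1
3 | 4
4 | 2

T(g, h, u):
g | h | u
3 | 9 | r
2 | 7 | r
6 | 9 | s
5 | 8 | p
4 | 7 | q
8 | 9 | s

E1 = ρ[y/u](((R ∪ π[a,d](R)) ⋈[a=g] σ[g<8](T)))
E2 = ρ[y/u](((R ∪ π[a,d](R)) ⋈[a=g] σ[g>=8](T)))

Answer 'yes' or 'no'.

E1 row counts bottom-up:
  R → 5
  R → 5
  π[a,d](R) → 5
  (R ∪ π[a,d](R)) → 10
  T → 6
  σ[g<8](T) → 5
  ((R ∪ π[a,d](R)) ⋈[a=g] σ[g<8](T)) → 6
  ρ[y/u](((R ∪ π[a,d](R)) ⋈[a=g] σ[g<8](T))) → 6
E2 row counts bottom-up:
  R → 5
  R → 5
  π[a,d](R) → 5
  (R ∪ π[a,d](R)) → 10
  T → 6
  σ[g>=8](T) → 1
  ((R ∪ π[a,d](R)) ⋈[a=g] σ[g>=8](T)) → 0
  ρ[y/u](((R ∪ π[a,d](R)) ⋈[a=g] σ[g>=8](T))) → 0

E1 result:
a | d | g | h | y
3 | 1 | 3 | 9 | r
3 | 1 | 3 | 9 | r
3 | 4 | 3 | 9 | r
3 | 4 | 3 | 9 | r
4 | 2 | 4 | 7 | q
4 | 2 | 4 | 7 | q
E2 result:
a | d | g | h | y
(0 rows)
Witness: (4, 2, 4, 7, 'q') appears 2× in E1 but 0× in E2.

no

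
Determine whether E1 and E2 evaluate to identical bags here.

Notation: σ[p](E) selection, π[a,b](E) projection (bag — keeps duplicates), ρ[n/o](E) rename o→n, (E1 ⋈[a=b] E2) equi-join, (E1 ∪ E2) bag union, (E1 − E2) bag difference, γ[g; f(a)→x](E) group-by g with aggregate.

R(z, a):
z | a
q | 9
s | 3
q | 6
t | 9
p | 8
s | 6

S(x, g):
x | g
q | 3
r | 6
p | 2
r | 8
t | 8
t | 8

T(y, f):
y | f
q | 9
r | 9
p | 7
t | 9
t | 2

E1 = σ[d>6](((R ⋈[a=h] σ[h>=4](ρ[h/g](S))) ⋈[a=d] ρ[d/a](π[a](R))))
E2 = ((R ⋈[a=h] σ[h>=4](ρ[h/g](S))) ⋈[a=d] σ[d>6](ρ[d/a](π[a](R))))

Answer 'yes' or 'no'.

E1 subexpression sizes:
  R → 6
  S → 6
  ρ[h/g](S) → 6
  σ[h>=4](ρ[h/g](S)) → 4
  (R ⋈[a=h] σ[h>=4](ρ[h/g](S))) → 5
  R → 6
  π[a](R) → 6
  ρ[d/a](π[a](R)) → 6
  ((R ⋈[a=h] σ[h>=4](ρ[h/g](S))) ⋈[a=d] ρ[d/a](π[a](R))) → 7
  σ[d>6](((R ⋈[a=h] σ[h>=4](ρ[h/g](S))) ⋈[a=d] ρ[d/a](π[a](R)))) → 3
E2 subexpression sizes:
  R → 6
  S → 6
  ρ[h/g](S) → 6
  σ[h>=4](ρ[h/g](S)) → 4
  (R ⋈[a=h] σ[h>=4](ρ[h/g](S))) → 5
  R → 6
  π[a](R) → 6
  ρ[d/a](π[a](R)) → 6
  σ[d>6](ρ[d/a](π[a](R))) → 3
  ((R ⋈[a=h] σ[h>=4](ρ[h/g](S))) ⋈[a=d] σ[d>6](ρ[d/a](π[a](R)))) → 3

E1 and E2 produce the same multiset:
z | a | x | h | d
p | 8 | r | 8 | 8
p | 8 | t | 8 | 8
p | 8 | t | 8 | 8

yes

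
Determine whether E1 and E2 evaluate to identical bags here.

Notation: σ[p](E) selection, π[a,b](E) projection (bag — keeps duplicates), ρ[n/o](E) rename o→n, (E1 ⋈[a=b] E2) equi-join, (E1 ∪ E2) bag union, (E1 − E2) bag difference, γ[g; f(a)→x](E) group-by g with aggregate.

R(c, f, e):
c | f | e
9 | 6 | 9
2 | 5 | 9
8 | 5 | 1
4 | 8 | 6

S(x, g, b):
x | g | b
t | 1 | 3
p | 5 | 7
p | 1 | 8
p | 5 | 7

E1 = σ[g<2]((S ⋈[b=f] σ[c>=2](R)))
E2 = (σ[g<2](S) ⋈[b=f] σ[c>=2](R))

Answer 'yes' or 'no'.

E1 stepwise |·|:
  S → 4
  R → 4
  σ[c>=2](R) → 4
  (S ⋈[b=f] σ[c>=2](R)) → 1
  σ[g<2]((S ⋈[b=f] σ[c>=2](R))) → 1
E2 stepwise |·|:
  S → 4
  σ[g<2](S) → 2
  R → 4
  σ[c>=2](R) → 4
  (σ[g<2](S) ⋈[b=f] σ[c>=2](R)) → 1

E1 and E2 produce the same multiset:
x | g | b | c | f | e
p | 1 | 8 | 4 | 8 | 6

yes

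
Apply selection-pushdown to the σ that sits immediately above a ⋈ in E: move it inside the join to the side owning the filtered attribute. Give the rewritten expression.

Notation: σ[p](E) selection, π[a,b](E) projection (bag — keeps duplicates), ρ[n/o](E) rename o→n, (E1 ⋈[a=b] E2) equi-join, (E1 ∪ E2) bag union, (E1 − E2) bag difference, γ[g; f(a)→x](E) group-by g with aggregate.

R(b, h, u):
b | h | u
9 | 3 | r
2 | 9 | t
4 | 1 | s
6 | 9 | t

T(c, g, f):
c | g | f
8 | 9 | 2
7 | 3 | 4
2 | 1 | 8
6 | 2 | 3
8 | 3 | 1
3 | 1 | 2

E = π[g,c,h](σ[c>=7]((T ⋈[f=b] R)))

σ filters on c, owned by the left side.
E' = π[g,c,h]((σ[c>=7](T) ⋈[f=b] R))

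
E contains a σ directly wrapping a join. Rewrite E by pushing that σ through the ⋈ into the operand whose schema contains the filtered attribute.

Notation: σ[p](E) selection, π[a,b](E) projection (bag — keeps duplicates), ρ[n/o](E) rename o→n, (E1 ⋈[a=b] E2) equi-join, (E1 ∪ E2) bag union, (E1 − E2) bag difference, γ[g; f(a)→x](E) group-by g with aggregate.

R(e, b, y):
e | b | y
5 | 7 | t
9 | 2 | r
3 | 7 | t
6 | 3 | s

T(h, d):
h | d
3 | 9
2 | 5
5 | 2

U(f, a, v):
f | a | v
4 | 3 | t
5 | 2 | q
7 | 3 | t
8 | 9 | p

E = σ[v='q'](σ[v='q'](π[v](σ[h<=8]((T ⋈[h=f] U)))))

σ filters on h, owned by the left side.
E' = σ[v='q'](σ[v='q'](π[v]((σ[h<=8](T) ⋈[h=f] U))))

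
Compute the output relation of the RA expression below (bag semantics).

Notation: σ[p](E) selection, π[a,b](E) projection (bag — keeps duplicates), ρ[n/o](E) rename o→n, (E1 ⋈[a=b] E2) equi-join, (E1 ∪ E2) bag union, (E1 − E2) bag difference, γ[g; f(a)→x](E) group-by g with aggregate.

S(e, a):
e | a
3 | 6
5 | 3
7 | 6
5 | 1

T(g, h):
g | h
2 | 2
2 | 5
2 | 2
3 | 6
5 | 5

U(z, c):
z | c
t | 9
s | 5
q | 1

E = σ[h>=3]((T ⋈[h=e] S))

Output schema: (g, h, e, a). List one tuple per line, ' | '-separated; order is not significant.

Stepwise |·|:
  T → 5
  S → 4
  (T ⋈[h=e] S) → 4
  σ[h>=3]((T ⋈[h=e] S)) → 4

== RESULT ==
g | h | e | a
2 | 5 | 5 | 1
2 | 5 | 5 | 3
5 | 5 | 5 | 1
5 | 5 | 5 | 3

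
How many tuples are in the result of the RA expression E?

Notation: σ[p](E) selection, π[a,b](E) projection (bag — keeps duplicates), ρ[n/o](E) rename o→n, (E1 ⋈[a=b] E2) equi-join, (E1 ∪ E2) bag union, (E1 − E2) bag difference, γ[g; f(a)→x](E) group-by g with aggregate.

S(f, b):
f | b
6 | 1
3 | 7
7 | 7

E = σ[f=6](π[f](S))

Stepwise |·|:
  S → 3
  π[f](S) → 3
  σ[f=6](π[f](S)) → 1

|E| = 1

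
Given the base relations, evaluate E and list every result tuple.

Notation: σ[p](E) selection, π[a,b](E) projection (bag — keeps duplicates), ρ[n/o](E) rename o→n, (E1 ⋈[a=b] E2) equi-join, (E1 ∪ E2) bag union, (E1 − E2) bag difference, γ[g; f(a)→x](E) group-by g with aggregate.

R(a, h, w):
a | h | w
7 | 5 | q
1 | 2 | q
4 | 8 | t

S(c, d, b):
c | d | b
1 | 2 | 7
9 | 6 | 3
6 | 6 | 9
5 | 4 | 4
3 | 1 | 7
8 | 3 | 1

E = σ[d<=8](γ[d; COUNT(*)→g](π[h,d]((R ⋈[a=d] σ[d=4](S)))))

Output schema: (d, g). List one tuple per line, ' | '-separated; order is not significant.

Per-node cardinality:
  R → 3
  S → 6
  σ[d=4](S) → 1
  (R ⋈[a=d] σ[d=4](S)) → 1
  π[h,d]((R ⋈[a=d] σ[d=4](S))) → 1
  γ[d; COUNT(*)→g](π[h,d]((R ⋈[a=d] σ[d=4](S)))) → 1
  σ[d<=8](γ[d; COUNT(*)→g](π[h,d]((R ⋈[a=d] σ[d=4](S))))) → 1

== RESULT ==
d | g
4 | 1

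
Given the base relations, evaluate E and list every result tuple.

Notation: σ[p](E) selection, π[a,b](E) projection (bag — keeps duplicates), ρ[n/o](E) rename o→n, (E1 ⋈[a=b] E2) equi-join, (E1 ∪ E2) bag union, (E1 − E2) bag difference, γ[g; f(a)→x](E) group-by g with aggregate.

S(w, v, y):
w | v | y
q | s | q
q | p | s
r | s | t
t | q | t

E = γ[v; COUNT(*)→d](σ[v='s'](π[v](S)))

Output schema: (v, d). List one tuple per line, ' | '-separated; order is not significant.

Stepwise |·|:
  S → 4
  π[v](S) → 4
  σ[v='s'](π[v](S)) → 2
  γ[v; COUNT(*)→d](σ[v='s'](π[v](S))) → 1

== RESULT ==
v | d
s | 2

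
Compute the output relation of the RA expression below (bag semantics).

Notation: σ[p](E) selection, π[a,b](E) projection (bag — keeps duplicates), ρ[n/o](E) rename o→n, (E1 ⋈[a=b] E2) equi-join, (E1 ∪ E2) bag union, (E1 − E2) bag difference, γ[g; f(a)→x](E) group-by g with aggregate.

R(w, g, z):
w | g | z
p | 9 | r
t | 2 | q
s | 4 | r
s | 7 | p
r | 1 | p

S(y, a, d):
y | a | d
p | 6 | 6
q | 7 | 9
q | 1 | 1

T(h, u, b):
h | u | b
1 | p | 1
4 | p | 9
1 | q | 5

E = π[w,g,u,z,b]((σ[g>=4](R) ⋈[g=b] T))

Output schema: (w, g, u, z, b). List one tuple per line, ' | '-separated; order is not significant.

Stepwise |·|:
  R → 5
  σ[g>=4](R) → 3
  T → 3
  (σ[g>=4](R) ⋈[g=b] T) → 1
  π[w,g,u,z,b]((σ[g>=4](R) ⋈[g=b] T)) → 1

== RESULT ==
w | g | u | z | b
p | 9 | p | r | 9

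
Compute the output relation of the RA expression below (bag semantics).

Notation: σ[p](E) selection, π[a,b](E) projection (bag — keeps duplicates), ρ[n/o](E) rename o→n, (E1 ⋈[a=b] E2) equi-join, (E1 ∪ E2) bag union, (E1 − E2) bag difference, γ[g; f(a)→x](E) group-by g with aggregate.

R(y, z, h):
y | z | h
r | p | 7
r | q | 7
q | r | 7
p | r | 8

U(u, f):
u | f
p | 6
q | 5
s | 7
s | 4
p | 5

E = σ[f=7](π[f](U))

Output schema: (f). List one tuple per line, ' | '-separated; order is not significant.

Per-node cardinality:
  U → 5
  π[f](U) → 5
  σ[f=7](π[f](U)) → 1

== RESULT ==
f
7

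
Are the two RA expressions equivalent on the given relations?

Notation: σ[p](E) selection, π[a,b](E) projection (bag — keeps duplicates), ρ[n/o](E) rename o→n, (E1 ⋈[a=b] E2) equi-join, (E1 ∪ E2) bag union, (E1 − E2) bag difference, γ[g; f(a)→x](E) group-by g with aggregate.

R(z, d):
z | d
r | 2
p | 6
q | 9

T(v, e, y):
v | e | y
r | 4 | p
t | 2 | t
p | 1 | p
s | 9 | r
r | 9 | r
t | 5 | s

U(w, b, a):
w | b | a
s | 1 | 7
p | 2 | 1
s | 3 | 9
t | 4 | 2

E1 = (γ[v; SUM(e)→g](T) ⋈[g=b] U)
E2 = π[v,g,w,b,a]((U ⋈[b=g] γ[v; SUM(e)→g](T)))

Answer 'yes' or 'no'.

E1 subexpression sizes:
  T → 6
  γ[v; SUM(e)→g](T) → 4
  U → 4
  (γ[v; SUM(e)→g](T) ⋈[g=b] U) → 1
E2 subexpression sizes:
  U → 4
  T → 6
  γ[v; SUM(e)→g](T) → 4
  (U ⋈[b=g] γ[v; SUM(e)→g](T)) → 1
  π[v,g,w,b,a]((U ⋈[b=g] γ[v; SUM(e)→g](T))) → 1

E1 and E2 produce the same multiset:
v | g | w | b | a
p | 1 | s | 1 | 7

yes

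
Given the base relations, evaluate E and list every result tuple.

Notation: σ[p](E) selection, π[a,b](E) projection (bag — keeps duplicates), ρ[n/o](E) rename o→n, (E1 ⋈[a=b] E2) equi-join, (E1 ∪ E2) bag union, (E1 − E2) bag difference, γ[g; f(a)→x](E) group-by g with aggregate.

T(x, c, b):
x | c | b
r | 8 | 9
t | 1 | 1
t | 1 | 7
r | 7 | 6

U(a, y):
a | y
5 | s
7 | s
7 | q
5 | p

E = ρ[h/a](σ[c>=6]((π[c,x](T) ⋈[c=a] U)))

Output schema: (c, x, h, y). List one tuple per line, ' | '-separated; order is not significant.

Per-node cardinality:
  T → 4
  π[c,x](T) → 4
  U → 4
  (π[c,x](T) ⋈[c=a] U) → 2
  σ[c>=6]((π[c,x](T) ⋈[c=a] U)) → 2
  ρ[h/a](σ[c>=6]((π[c,x](T) ⋈[c=a] U))) → 2

== RESULT ==
c | x | h | y
7 | r | 7 | q
7 | r | 7 | s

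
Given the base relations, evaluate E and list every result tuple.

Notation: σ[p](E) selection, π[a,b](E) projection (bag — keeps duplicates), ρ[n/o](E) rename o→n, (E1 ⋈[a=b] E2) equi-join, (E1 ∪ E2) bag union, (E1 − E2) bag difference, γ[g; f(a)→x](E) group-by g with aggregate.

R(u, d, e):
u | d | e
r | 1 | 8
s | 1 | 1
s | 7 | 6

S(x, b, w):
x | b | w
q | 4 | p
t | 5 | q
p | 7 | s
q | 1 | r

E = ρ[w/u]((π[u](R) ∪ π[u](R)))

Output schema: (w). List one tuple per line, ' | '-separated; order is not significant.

Subexpression sizes:
  R → 3
  π[u](R) → 3
  R → 3
  π[u](R) → 3
  (π[u](R) ∪ π[u](R)) → 6
  ρ[w/u]((π[u](R) ∪ π[u](R))) → 6

== RESULT ==
w
r
r
s
s
s
s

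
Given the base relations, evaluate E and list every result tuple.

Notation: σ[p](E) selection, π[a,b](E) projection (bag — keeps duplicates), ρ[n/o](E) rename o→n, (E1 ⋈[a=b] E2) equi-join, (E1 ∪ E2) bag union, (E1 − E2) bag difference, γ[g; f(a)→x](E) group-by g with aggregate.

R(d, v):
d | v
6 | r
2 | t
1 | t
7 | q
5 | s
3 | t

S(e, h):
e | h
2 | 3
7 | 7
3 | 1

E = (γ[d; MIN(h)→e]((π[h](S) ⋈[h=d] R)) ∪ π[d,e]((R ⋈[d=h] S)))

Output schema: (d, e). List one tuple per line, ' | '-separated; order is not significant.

Per-node cardinality:
  S → 3
  π[h](S) → 3
  R → 6
  (π[h](S) ⋈[h=d] R) → 3
  γ[d; MIN(h)→e]((π[h](S) ⋈[h=d] R)) → 3
  R → 6
  S → 3
  (R ⋈[d=h] S) → 3
  π[d,e]((R ⋈[d=h] S)) → 3
  (γ[d; MIN(h)→e]((π[h](S) ⋈[h=d] R)) ∪ π[d,e]((R ⋈[d=h] S))) → 6

== RESULT ==
d | e
1 | 1
1 | 3
3 | 2
3 | 3
7 | 7
7 | 7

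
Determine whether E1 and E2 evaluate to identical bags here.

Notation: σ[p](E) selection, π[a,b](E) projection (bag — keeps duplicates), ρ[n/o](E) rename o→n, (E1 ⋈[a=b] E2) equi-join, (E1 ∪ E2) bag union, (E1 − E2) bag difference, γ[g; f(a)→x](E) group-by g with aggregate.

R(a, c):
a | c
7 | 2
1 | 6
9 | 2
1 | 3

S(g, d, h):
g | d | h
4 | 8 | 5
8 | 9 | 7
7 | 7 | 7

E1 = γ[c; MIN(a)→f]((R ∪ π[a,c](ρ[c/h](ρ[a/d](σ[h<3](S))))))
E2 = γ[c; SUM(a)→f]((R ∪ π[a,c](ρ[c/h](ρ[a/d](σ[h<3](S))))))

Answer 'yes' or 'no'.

E1 stepwise |·|:
  R → 4
  S → 3
  σ[h<3](S) → 0
  ρ[a/d](σ[h<3](S)) → 0
  ρ[c/h](ρ[a/d](σ[h<3](S))) → 0
  π[a,c](ρ[c/h](ρ[a/d](σ[h<3](S)))) → 0
  (R ∪ π[a,c](ρ[c/h](ρ[a/d](σ[h<3](S))))) → 4
  γ[c; MIN(a)→f]((R ∪ π[a,c](ρ[c/h](ρ[a/d](σ[h<3](S)))))) → 3
E2 stepwise |·|:
  R → 4
  S → 3
  σ[h<3](S) → 0
  ρ[a/d](σ[h<3](S)) → 0
  ρ[c/h](ρ[a/d](σ[h<3](S))) → 0
  π[a,c](ρ[c/h](ρ[a/d](σ[h<3](S)))) → 0
  (R ∪ π[a,c](ρ[c/h](ρ[a/d](σ[h<3](S))))) → 4
  γ[c; SUM(a)→f]((R ∪ π[a,c](ρ[c/h](ρ[a/d](σ[h<3](S)))))) → 3

E1 result:
c | f
2 | 7
3 | 1
6 | 1
E2 result:
c | f
2 | 16
3 | 1
6 | 1
Witness: (2, 7) appears 1× in E1 but 0× in E2.

no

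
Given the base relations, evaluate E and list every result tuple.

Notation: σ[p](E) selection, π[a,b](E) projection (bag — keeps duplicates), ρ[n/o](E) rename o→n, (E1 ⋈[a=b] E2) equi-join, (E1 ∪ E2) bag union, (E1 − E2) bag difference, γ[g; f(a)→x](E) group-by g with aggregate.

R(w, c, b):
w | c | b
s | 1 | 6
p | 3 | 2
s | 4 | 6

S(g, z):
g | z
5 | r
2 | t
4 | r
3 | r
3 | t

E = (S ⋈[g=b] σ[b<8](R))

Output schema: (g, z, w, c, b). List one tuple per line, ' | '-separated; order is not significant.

Subexpression sizes:
  S → 5
  R → 3
  σ[b<8](R) → 3
  (S ⋈[g=b] σ[b<8](R)) → 1

== RESULT ==
g | z | w | c | b
2 | t | p | 3 | 2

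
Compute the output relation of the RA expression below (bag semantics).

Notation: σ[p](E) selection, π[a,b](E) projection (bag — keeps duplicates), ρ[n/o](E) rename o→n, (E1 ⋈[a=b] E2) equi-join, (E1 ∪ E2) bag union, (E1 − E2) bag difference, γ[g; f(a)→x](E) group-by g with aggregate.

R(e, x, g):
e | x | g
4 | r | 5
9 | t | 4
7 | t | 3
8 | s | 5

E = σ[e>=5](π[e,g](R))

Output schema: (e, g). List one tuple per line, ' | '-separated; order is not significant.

Stepwise |·|:
  R → 4
  π[e,g](R) → 4
  σ[e>=5](π[e,g](R)) → 3

== RESULT ==
e | g
7 | 3
8 | 5
9 | 4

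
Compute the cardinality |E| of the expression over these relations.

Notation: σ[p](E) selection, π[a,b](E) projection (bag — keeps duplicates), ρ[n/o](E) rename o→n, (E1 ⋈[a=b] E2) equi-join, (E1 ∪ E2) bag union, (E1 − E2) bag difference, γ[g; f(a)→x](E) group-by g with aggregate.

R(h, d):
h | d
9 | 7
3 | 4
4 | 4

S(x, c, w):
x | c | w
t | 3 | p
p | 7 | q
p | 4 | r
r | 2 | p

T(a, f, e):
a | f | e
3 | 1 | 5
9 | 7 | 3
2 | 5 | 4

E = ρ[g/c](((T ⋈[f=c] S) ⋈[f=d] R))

Subexpression sizes:
  T → 3
  S → 4
  (T ⋈[f=c] S) → 1
  R → 3
  ((T ⋈[f=c] S) ⋈[f=d] R) → 1
  ρ[g/c](((T ⋈[f=c] S) ⋈[f=d] R)) → 1

|E| = 1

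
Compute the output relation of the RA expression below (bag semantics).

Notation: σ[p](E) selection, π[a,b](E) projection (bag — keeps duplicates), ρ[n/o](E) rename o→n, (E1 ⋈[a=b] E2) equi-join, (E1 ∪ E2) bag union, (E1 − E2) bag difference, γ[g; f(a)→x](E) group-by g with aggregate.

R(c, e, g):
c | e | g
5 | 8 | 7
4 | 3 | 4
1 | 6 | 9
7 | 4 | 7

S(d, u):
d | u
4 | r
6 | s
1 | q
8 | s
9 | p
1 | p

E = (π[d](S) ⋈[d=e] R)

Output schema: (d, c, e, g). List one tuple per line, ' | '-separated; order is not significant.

Row counts bottom-up:
  S → 6
  π[d](S) → 6
  R → 4
  (π[d](S) ⋈[d=e] R) → 3

== RESULT ==
d | c | e | g
4 | 7 | 4 | 7
6 | 1 | 6 | 9
8 | 5 | 8 | 7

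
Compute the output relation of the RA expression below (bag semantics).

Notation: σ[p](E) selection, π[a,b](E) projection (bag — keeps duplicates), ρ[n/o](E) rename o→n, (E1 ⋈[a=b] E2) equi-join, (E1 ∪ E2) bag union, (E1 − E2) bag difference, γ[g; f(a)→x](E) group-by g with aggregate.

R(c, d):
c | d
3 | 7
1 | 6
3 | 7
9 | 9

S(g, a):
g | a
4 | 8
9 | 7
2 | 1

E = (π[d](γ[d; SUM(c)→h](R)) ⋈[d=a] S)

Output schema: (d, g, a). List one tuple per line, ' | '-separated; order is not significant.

Row counts bottom-up:
  R → 4
  γ[d; SUM(c)→h](R) → 3
  π[d](γ[d; SUM(c)→h](R)) → 3
  S → 3
  (π[d](γ[d; SUM(c)→h](R)) ⋈[d=a] S) → 1

== RESULT ==
d | g | a
7 | 9 | 7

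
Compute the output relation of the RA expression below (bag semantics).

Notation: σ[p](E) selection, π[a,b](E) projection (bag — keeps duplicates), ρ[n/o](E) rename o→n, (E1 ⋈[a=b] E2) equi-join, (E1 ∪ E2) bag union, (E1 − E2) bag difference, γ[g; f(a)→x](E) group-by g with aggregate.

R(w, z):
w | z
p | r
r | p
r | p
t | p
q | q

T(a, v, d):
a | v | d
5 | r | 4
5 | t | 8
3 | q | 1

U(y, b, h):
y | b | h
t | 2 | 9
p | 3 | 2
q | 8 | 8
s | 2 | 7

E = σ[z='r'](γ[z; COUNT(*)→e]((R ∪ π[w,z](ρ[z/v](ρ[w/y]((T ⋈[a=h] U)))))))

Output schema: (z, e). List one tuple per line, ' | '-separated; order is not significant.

Per-node cardinality:
  R → 5
  T → 3
  U → 4
  (T ⋈[a=h] U) → 0
  ρ[w/y]((T ⋈[a=h] U)) → 0
  ρ[z/v](ρ[w/y]((T ⋈[a=h] U))) → 0
  π[w,z](ρ[z/v](ρ[w/y]((T ⋈[a=h] U)))) → 0
  (R ∪ π[w,z](ρ[z/v](ρ[w/y]((T ⋈[a=h] U))))) → 5
  γ[z; COUNT(*)→e]((R ∪ π[w,z](ρ[z/v](ρ[w/y]((T ⋈[a=h] U)))))) → 3
  σ[z='r'](γ[z; COUNT(*)→e]((R ∪ π[w,z](ρ[z/v](ρ[w/y]((T ⋈[a=h] U))))))) → 1

== RESULT ==
z | e
r | 1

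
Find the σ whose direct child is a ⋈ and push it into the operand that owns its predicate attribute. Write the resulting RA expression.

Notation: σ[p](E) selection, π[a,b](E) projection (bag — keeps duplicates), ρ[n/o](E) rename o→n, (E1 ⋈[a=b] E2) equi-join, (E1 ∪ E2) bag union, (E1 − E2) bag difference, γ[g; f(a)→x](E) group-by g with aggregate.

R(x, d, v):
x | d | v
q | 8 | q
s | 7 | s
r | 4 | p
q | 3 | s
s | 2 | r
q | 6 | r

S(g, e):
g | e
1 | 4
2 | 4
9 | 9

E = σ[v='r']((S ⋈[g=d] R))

σ filters on v, owned by the right side.
E' = (S ⋈[g=d] σ[v='r'](R))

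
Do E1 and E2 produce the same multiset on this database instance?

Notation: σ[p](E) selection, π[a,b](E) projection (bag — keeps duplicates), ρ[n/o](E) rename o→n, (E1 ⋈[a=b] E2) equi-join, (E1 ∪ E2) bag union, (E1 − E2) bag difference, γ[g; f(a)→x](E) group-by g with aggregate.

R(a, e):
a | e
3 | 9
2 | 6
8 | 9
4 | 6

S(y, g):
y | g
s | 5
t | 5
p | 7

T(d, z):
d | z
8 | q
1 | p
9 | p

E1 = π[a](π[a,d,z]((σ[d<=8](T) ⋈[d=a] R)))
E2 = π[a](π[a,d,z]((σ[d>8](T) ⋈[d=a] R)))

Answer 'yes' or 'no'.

E1 row counts bottom-up:
  T → 3
  σ[d<=8](T) → 2
  R → 4
  (σ[d<=8](T) ⋈[d=a] R) → 1
  π[a,d,z]((σ[d<=8](T) ⋈[d=a] R)) → 1
  π[a](π[a,d,z]((σ[d<=8](T) ⋈[d=a] R))) → 1
E2 row counts bottom-up:
  T → 3
  σ[d>8](T) → 1
  R → 4
  (σ[d>8](T) ⋈[d=a] R) → 0
  π[a,d,z]((σ[d>8](T) ⋈[d=a] R)) → 0
  π[a](π[a,d,z]((σ[d>8](T) ⋈[d=a] R))) → 0

E1 result:
a
8
E2 result:
a
(0 rows)
Witness: (8,) appears 1× in E1 but 0× in E2.

no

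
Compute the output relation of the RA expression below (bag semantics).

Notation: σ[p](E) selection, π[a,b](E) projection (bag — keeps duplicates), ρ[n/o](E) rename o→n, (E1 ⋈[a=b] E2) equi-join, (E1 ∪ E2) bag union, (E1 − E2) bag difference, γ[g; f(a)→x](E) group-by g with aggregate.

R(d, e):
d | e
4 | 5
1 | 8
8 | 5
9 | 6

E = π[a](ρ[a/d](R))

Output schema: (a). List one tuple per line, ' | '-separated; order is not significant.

Stepwise |·|:
  R → 4
  ρ[a/d](R) → 4
  π[a](ρ[a/d](R)) → 4

== RESULT ==
a
1
4
8
9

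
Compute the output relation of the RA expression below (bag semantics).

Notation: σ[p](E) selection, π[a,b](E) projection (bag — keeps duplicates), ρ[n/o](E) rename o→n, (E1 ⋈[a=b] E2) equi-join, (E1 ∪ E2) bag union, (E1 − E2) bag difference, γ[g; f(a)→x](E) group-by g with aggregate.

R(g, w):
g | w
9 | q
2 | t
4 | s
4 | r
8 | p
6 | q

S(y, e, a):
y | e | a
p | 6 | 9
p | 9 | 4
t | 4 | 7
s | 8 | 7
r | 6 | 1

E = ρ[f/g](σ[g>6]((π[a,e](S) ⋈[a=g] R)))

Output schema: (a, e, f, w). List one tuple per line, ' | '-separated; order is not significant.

Stepwise |·|:
  S → 5
  π[a,e](S) → 5
  R → 6
  (π[a,e](S) ⋈[a=g] R) → 3
  σ[g>6]((π[a,e](S) ⋈[a=g] R)) → 1
  ρ[f/g](σ[g>6]((π[a,e](S) ⋈[a=g] R))) → 1

== RESULT ==
a | e | f | w
9 | 6 | 9 | q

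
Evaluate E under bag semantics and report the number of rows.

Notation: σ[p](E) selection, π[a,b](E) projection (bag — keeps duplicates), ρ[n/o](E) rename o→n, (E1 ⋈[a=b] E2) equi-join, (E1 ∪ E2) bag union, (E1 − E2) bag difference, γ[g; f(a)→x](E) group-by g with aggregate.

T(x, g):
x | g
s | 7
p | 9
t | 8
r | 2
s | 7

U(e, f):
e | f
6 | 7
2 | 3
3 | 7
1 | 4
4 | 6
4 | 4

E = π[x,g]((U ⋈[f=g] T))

Row counts bottom-up:
  U → 6
  T → 5
  (U ⋈[f=g] T) → 4
  π[x,g]((U ⋈[f=g] T)) → 4

|E| = 4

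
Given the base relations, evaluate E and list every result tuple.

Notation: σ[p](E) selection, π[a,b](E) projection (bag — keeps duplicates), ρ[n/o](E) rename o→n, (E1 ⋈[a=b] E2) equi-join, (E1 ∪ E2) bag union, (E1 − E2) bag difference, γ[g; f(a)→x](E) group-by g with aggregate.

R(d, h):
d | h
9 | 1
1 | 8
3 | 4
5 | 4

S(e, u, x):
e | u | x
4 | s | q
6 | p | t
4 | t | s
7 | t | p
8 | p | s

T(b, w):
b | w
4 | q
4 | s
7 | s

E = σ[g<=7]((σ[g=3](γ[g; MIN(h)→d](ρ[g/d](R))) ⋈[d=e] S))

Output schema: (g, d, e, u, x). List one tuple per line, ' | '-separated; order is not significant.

Row counts bottom-up:
  R → 4
  ρ[g/d](R) → 4
  γ[g; MIN(h)→d](ρ[g/d](R)) → 4
  σ[g=3](γ[g; MIN(h)→d](ρ[g/d](R))) → 1
  S → 5
  (σ[g=3](γ[g; MIN(h)→d](ρ[g/d](R))) ⋈[d=e] S) → 2
  σ[g<=7]((σ[g=3](γ[g; MIN(h)→d](ρ[g/d](R))) ⋈[d=e] S)) → 2

== RESULT ==
g | d | e | u | x
3 | 4 | 4 | s | q
3 | 4 | 4 | t | s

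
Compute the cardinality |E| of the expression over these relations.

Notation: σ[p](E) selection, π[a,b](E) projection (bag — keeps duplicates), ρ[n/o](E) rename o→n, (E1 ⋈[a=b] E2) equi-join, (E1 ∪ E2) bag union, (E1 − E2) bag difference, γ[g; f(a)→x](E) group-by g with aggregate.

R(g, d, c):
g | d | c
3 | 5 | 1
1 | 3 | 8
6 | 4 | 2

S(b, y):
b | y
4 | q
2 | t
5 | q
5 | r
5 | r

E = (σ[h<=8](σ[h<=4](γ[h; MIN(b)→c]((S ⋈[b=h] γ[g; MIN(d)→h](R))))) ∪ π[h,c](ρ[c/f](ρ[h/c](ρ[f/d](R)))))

Row counts bottom-up:
  S → 5
  R → 3
  γ[g; MIN(d)→h](R) → 3
  (S ⋈[b=h] γ[g; MIN(d)→h](R)) → 4
  γ[h; MIN(b)→c]((S ⋈[b=h] γ[g; MIN(d)→h](R))) → 2
  σ[h<=4](γ[h; MIN(b)→c]((S ⋈[b=h] γ[g; MIN(d)→h](R)))) → 1
  σ[h<=8](σ[h<=4](γ[h; MIN(b)→c]((S ⋈[b=h] γ[g; MIN(d)→h](R))))) → 1
  R → 3
  ρ[f/d](R) → 3
  ρ[h/c](ρ[f/d](R)) → 3
  ρ[c/f](ρ[h/c](ρ[f/d](R))) → 3
  π[h,c](ρ[c/f](ρ[h/c](ρ[f/d](R)))) → 3
  (σ[h<=8](σ[h<=4](γ[h; MIN(b)→c]((S ⋈[b=h] γ[g; MIN(d)→h](R))))) ∪ π[h,c](ρ[c/f](ρ[h/c](ρ[f/d](R))))) → 4

|E| = 4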